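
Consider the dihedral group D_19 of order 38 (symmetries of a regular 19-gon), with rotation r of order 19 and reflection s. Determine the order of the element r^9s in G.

2

Computing powers of r^9s: the smallest k with (r^9s)^k = e is k = 2.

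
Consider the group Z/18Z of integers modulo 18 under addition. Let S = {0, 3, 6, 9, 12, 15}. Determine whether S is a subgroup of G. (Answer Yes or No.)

Yes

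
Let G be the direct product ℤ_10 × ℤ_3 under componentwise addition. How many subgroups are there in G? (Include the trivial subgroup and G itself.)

8

|G| = 30, so by Lagrange every subgroup order divides 30. Divisors: 1, 2, 3, 5, 6, 10, 15, 30.
Subgroups by order — order 1: 1; order 2: 1; order 3: 1; order 5: 1; order 6: 1; order 10: 1; order 15: 1; order 30: 1.
Total: 1 + 1 + 1 + 1 + 1 + 1 + 1 + 1 = 8.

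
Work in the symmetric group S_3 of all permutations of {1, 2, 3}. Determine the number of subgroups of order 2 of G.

|G| = 6 and 2 | 6, so subgroups of order 2 are possible by Lagrange.
The subgroups of order 2 are: {e, (1 2)}; {e, (1 3)}; {e, (2 3)}.
So G has 3 subgroups of order 2.

3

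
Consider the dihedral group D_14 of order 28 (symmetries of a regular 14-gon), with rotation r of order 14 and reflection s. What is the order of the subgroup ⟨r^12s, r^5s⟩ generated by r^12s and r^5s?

|⟨r^12s⟩| = 2 and |⟨r^5s⟩| = 2, so |H| is a multiple of lcm(2, 2) = 2 and divides |G| = 28.
Closing under the operation: H = {e, r^7, r^5s, r^12s}, so |H| = 4.

4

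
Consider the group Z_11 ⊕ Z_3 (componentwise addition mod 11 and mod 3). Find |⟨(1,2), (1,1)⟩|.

|⟨(1,2)⟩| = 33 and |⟨(1,1)⟩| = 33, so |H| is a multiple of lcm(33, 33) = 33 and divides |G| = 33.
Closing {(1,2), (1,1)} under the group operation gives all of G, so |H| = 33.

33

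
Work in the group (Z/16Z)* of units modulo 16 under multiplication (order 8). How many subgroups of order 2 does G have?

|G| = 8 and 2 | 8, so subgroups of order 2 are possible by Lagrange.
The subgroups of order 2 are: {1, 15}; {1, 7}; {1, 9}.
So G has 3 subgroups of order 2.

3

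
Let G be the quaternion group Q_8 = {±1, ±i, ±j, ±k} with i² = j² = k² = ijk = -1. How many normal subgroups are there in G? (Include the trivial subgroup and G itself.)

6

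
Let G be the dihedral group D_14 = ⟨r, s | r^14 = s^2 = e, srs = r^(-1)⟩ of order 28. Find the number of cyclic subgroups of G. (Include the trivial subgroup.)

18

Each element a generates a cyclic subgroup ⟨a⟩; distinct elements may generate the same one (a cyclic group of order d has φ(d) generators).
Cyclic subgroups by order — order 1: 1; order 2: 15; order 7: 1; order 14: 1.
Total: 18.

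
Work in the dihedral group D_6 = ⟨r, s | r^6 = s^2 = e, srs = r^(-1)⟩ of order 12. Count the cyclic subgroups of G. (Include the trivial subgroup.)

A cyclic subgroup of order d is generated by each of its φ(d) elements of order d, so the cyclic subgroups of order d number (#elements of order d)/φ(d).
Cyclic subgroups by order — order 1: 1; order 2: 7; order 3: 1; order 6: 1.
Total: 10.

10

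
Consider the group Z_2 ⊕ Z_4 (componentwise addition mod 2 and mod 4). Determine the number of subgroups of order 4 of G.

|G| = 8 and 4 | 8, so subgroups of order 4 are possible by Lagrange.
The subgroups of order 4 are: {(0,0), (0,1), (0,2), (0,3)}; {(0,0), (0,2), (1,0), (1,2)}; {(0,0), (0,2), (1,1), (1,3)}.
So G has 3 subgroups of order 4.

3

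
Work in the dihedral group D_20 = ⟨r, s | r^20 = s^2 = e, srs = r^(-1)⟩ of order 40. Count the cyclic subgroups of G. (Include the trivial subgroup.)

A cyclic subgroup of order d is generated by each of its φ(d) elements of order d, so the cyclic subgroups of order d number (#elements of order d)/φ(d).
Cyclic subgroups by order — order 1: 1; order 2: 21; order 4: 1; order 5: 1; order 10: 1; order 20: 1.
Total: 26.

26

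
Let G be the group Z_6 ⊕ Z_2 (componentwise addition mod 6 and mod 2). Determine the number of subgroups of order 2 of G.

3

|G| = 12 and 2 | 12, so subgroups of order 2 are possible by Lagrange.
The subgroups of order 2 are: {(0,0), (0,1)}; {(0,0), (3,0)}; {(0,0), (3,1)}.
So G has 3 subgroups of order 2.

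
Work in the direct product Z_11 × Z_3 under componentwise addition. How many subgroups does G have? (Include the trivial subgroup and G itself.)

|G| = 33, so by Lagrange every subgroup order divides 33. Divisors: 1, 3, 11, 33.
Subgroups by order — order 1: 1; order 3: 1; order 11: 1; order 33: 1.
Total: 1 + 1 + 1 + 1 = 4.

4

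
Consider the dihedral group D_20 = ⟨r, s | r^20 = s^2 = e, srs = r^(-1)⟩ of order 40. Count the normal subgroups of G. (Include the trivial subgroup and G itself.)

9

G has 48 subgroups. Checking conjugation-invariance by order — order 1: 1/1 normal; order 2: 1/21 normal; order 4: 1/11 normal; order 5: 1/1 normal; order 8: 0/5 normal; order 10: 1/5 normal; order 20: 3/3 normal; order 40: 1/1 normal.
Total normal subgroups: 9.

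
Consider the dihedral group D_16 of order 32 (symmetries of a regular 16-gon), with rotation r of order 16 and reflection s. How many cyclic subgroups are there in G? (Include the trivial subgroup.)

Group the elements of G by the cyclic subgroup they generate; each cyclic subgroup of order d accounts for φ(d) elements.
Cyclic subgroups by order — order 1: 1; order 2: 17; order 4: 1; order 8: 1; order 16: 1.
Total: 21.

21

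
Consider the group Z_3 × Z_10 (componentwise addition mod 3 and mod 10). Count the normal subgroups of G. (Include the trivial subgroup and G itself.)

8

G is abelian, so every subgroup is normal.
G has 8 subgroups in total, hence 8 normal subgroups.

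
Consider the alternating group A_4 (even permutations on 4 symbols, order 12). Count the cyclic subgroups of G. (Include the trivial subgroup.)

Each element a generates a cyclic subgroup ⟨a⟩; distinct elements may generate the same one (a cyclic group of order d has φ(d) generators).
Cyclic subgroups by order — order 1: 1; order 2: 3; order 3: 4.
Total: 8.

8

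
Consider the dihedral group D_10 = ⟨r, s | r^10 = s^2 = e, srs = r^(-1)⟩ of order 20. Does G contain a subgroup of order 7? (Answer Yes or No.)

7 does not divide |G| = 20, so by Lagrange no subgroup of order 7 exists.

No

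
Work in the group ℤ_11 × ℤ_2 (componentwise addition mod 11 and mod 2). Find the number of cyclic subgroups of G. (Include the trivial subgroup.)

4

A cyclic subgroup of order d is generated by each of its φ(d) elements of order d, so the cyclic subgroups of order d number (#elements of order d)/φ(d).
Cyclic subgroups by order — order 1: 1; order 2: 1; order 11: 1; order 22: 1.
Total: 4.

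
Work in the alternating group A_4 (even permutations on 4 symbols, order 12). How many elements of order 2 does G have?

3

The elements of order 2 are: (1 2)(3 4), (1 3)(2 4), (1 4)(2 3).
That's 3.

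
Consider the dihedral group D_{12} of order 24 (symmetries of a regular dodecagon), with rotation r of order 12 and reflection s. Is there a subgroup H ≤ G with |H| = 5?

No

5 does not divide |G| = 24, so by Lagrange no subgroup of order 5 exists.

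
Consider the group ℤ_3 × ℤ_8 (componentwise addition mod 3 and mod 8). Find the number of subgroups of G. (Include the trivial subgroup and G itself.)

8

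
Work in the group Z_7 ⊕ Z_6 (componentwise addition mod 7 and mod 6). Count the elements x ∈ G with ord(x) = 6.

An element (a,b) has order lcm(ord(a), ord(b)); count pairs with lcm equal to 6.
Enumerating gives 2 such elements.

2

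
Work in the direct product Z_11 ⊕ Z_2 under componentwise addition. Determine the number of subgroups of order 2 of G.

|G| = 22 and 2 | 22, so subgroups of order 2 are possible by Lagrange.
The subgroups of order 2 are: {(0,0), (0,1)}.
So G has 1 subgroup of order 2.

1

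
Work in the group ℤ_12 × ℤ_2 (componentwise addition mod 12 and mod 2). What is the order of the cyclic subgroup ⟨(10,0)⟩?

6

The order of (10,0) in Z_12 × Z_2 is lcm(ord(10) in Z_12, ord(0) in Z_2).
ord(10) = 6 and ord(0) = 1, so |⟨(10,0)⟩| = lcm(6, 1) = 6.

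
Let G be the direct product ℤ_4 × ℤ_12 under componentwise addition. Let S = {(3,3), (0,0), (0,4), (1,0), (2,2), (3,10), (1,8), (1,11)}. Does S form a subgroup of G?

No

(1,0) ∈ S but its inverse (3,0) ∉ S, so S is not a subgroup.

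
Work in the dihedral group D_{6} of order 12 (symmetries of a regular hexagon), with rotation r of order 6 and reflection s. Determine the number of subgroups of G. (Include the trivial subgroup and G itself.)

16

|G| = 12, so by Lagrange every subgroup order divides 12. Divisors: 1, 2, 3, 4, 6, 12.
Subgroups by order — order 1: 1; order 2: 7; order 3: 1; order 4: 3; order 6: 3; order 12: 1.
Total: 1 + 7 + 1 + 3 + 3 + 1 = 16.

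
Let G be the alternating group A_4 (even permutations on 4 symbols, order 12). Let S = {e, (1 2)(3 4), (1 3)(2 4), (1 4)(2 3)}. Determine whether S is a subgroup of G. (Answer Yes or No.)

Yes

|S| = 4 divides |G| = 12, consistent with Lagrange.
S contains the identity, every element's inverse is in S, and S is closed under ∘: it is a subgroup.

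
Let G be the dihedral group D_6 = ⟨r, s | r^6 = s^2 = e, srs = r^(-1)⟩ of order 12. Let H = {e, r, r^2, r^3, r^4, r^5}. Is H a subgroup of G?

|H| = 6 divides |G| = 12, consistent with Lagrange.
H contains the identity, every element's inverse is in H, and H is closed under ·: it is a subgroup.
In fact H = ⟨r^5⟩.

Yes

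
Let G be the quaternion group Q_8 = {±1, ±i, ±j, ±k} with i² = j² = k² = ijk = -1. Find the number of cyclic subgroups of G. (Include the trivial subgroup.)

Group the elements of G by the cyclic subgroup they generate; each cyclic subgroup of order d accounts for φ(d) elements.
Cyclic subgroups by order — order 1: 1; order 2: 1; order 4: 3.
Total: 5.

5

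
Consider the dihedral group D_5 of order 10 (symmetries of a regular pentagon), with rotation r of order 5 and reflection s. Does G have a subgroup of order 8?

No

8 does not divide |G| = 10, so by Lagrange no subgroup of order 8 exists.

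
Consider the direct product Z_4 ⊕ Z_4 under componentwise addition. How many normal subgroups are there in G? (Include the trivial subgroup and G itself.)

15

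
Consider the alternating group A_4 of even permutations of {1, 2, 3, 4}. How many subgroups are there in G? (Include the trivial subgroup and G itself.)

|G| = 12, so by Lagrange every subgroup order divides 12. Divisors: 1, 2, 3, 4, 6, 12.
Subgroups by order — order 1: 1; order 2: 3; order 3: 4; order 4: 1; order 6: 0; order 12: 1.
Total: 1 + 3 + 4 + 1 + 0 + 1 = 10.

10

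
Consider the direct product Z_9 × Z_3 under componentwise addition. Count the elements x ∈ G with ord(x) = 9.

18

An element (a,b) has order lcm(ord(a), ord(b)); count pairs with lcm equal to 9.
Enumerating gives 18 such elements.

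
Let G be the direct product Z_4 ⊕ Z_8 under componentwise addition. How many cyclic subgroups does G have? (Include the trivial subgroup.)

A cyclic subgroup of order d is generated by each of its φ(d) elements of order d, so the cyclic subgroups of order d number (#elements of order d)/φ(d).
Cyclic subgroups by order — order 1: 1; order 2: 3; order 4: 6; order 8: 4.
Total: 14.

14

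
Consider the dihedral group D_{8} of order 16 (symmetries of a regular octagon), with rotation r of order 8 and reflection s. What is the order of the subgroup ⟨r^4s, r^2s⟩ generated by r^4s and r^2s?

|⟨r^4s⟩| = 2 and |⟨r^2s⟩| = 2, so |H| is a multiple of lcm(2, 2) = 2 and divides |G| = 16.
Closing under the operation: H = {e, r^2, r^4, r^6, s, r^2s, r^4s, r^6s}, so |H| = 8.

8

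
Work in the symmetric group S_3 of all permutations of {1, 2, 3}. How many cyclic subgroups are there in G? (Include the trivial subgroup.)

Each element a generates a cyclic subgroup ⟨a⟩; distinct elements may generate the same one (a cyclic group of order d has φ(d) generators).
Cyclic subgroups by order — order 1: 1; order 2: 3; order 3: 1.
Total: 5.

5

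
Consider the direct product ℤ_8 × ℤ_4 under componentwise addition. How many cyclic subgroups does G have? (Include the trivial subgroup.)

14

Group the elements of G by the cyclic subgroup they generate; each cyclic subgroup of order d accounts for φ(d) elements.
Cyclic subgroups by order — order 1: 1; order 2: 3; order 4: 6; order 8: 4.
Total: 14.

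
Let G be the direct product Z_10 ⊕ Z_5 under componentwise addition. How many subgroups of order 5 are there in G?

6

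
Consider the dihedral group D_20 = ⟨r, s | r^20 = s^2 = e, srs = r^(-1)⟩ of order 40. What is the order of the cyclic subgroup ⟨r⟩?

Computing powers of r: the smallest k with (r)^k = e is k = 20.

20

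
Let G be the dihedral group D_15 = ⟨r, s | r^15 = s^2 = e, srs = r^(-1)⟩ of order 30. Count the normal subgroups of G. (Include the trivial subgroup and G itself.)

5

G has 28 subgroups. Checking conjugation-invariance by order — order 1: 1/1 normal; order 2: 0/15 normal; order 3: 1/1 normal; order 5: 1/1 normal; order 6: 0/5 normal; order 10: 0/3 normal; order 15: 1/1 normal; order 30: 1/1 normal.
Total normal subgroups: 5.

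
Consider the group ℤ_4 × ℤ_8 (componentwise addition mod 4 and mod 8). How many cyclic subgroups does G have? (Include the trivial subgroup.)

A cyclic subgroup of order d is generated by each of its φ(d) elements of order d, so the cyclic subgroups of order d number (#elements of order d)/φ(d).
Cyclic subgroups by order — order 1: 1; order 2: 3; order 4: 6; order 8: 4.
Total: 14.

14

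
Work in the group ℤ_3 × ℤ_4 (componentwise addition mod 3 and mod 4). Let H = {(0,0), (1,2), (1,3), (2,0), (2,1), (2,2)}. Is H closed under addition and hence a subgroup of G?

(2,0) ∈ H but its inverse (1,0) ∉ H, so H is not a subgroup.

No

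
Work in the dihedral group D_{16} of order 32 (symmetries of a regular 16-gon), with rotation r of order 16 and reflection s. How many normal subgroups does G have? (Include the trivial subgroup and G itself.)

8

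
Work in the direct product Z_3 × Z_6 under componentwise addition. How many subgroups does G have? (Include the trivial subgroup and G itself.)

12

|G| = 18, so by Lagrange every subgroup order divides 18. Divisors: 1, 2, 3, 6, 9, 18.
Subgroups by order — order 1: 1; order 2: 1; order 3: 4; order 6: 4; order 9: 1; order 18: 1.
Total: 1 + 1 + 4 + 4 + 1 + 1 = 12.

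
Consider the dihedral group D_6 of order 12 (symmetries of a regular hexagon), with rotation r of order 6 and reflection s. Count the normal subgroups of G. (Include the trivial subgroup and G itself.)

G has 16 subgroups. Checking conjugation-invariance by order — order 1: 1/1 normal; order 2: 1/7 normal; order 3: 1/1 normal; order 4: 0/3 normal; order 6: 3/3 normal; order 12: 1/1 normal.
Total normal subgroups: 7.

7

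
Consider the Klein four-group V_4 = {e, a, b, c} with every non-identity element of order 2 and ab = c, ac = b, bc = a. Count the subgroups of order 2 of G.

3

|G| = 4 and 2 | 4, so subgroups of order 2 are possible by Lagrange.
The subgroups of order 2 are: {e, a}; {e, b}; {e, c}.
So G has 3 subgroups of order 2.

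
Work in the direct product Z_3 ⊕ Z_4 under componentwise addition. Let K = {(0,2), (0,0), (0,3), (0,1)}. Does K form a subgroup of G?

Yes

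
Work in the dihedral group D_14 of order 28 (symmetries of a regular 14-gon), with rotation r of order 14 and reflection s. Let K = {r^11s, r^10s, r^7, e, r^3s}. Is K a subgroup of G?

|K| = 5 does not divide |G| = 28, so by Lagrange K is not a subgroup.

No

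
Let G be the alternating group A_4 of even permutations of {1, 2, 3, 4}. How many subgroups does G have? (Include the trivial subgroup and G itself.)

|G| = 12, so by Lagrange every subgroup order divides 12. Divisors: 1, 2, 3, 4, 6, 12.
Subgroups by order — order 1: 1; order 2: 3; order 3: 4; order 4: 1; order 6: 0; order 12: 1.
Total: 1 + 3 + 4 + 1 + 0 + 1 = 10.

10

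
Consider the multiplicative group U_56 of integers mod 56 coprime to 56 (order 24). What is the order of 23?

Compute successive powers of 23 mod 56: 23, 25, 15, 9, 39, 1; 23^6 ≡ 1 (mod 56).
So |⟨23⟩| = 6.

6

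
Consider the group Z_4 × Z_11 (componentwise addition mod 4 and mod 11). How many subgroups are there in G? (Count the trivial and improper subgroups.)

|G| = 44, so by Lagrange every subgroup order divides 44. Divisors: 1, 2, 4, 11, 22, 44.
Subgroups by order — order 1: 1; order 2: 1; order 4: 1; order 11: 1; order 22: 1; order 44: 1.
Total: 1 + 1 + 1 + 1 + 1 + 1 = 6.

6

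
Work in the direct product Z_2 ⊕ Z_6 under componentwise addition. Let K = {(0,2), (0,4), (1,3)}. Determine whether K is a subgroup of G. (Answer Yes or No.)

The identity (0,0) ∉ K, so K is not a subgroup.

No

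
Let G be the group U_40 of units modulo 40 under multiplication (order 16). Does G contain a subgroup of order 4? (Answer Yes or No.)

4 | 16. A subgroup of order 4 is {1, 9, 11, 19}.

Yes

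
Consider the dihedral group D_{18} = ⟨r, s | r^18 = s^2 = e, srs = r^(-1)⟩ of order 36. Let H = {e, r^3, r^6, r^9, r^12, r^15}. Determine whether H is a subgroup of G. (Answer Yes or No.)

|H| = 6 divides |G| = 36, consistent with Lagrange.
H contains the identity, every element's inverse is in H, and H is closed under ·: it is a subgroup.
In fact H = ⟨r^15⟩.

Yes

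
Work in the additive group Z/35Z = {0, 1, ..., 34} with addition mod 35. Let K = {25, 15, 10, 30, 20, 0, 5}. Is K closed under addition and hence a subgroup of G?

|K| = 7 divides |G| = 35, consistent with Lagrange.
K contains the identity, every element's inverse is in K, and K is closed under +: it is a subgroup.
In fact K = ⟨20⟩.

Yes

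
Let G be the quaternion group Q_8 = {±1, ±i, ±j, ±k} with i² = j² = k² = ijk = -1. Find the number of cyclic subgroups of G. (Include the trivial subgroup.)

Each element a generates a cyclic subgroup ⟨a⟩; distinct elements may generate the same one (a cyclic group of order d has φ(d) generators).
Cyclic subgroups by order — order 1: 1; order 2: 1; order 4: 3.
Total: 5.

5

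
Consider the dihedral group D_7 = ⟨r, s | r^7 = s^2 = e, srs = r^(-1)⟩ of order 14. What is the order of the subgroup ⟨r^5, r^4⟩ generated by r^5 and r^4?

|⟨r^5⟩| = 7 and |⟨r^4⟩| = 7, so |H| is a multiple of lcm(7, 7) = 7 and divides |G| = 14.
Closing under the operation: H = {e, r, r^2, r^3, r^4, r^5, r^6}, so |H| = 7.

7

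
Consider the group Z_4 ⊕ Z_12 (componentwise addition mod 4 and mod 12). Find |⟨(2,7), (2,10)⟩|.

24

|⟨(2,7)⟩| = 12 and |⟨(2,10)⟩| = 6, so |H| is a multiple of lcm(12, 6) = 12 and divides |G| = 48.
Closing under the operation: H = {(0,0), (0,1), (0,2), (0,3), (0,4), (0,5), (0,6), (0,7), (0,8), (0,9), (0,10), (0,11), (2,0), (2,1), (2,2), (2,3), (2,4), (2,5), (2,6), (2,7), (2,8), (2,9), (2,10), (2,11)}, so |H| = 24.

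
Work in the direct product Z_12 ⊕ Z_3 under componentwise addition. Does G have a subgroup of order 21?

No

21 does not divide |G| = 36, so by Lagrange no subgroup of order 21 exists.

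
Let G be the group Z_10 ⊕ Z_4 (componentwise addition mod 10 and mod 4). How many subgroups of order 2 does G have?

|G| = 40 and 2 | 40, so subgroups of order 2 are possible by Lagrange.
The subgroups of order 2 are: {(0,0), (0,2)}; {(0,0), (5,0)}; {(0,0), (5,2)}.
So G has 3 subgroups of order 2.

3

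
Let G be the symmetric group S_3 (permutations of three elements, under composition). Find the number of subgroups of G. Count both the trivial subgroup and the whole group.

6

|G| = 6, so by Lagrange every subgroup order divides 6. Divisors: 1, 2, 3, 6.
Subgroups by order — order 1: 1; order 2: 3; order 3: 1; order 6: 1.
Total: 1 + 3 + 1 + 1 = 6.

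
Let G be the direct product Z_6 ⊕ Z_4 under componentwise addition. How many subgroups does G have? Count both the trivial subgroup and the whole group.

|G| = 24, so by Lagrange every subgroup order divides 24. Divisors: 1, 2, 3, 4, 6, 8, 12, 24.
Subgroups by order — order 1: 1; order 2: 3; order 3: 1; order 4: 3; order 6: 3; order 8: 1; order 12: 3; order 24: 1.
Total: 1 + 3 + 1 + 3 + 3 + 1 + 3 + 1 = 16.

16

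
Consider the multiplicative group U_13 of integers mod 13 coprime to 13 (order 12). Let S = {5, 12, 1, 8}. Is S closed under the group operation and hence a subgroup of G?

|S| = 4 divides |G| = 12, consistent with Lagrange.
S contains the identity, every element's inverse is in S, and S is closed under ·: it is a subgroup.
In fact S = ⟨8⟩.

Yes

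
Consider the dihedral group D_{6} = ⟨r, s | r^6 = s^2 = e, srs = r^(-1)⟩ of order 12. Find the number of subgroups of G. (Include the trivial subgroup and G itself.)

16

|G| = 12, so by Lagrange every subgroup order divides 12. Divisors: 1, 2, 3, 4, 6, 12.
Subgroups by order — order 1: 1; order 2: 7; order 3: 1; order 4: 3; order 6: 3; order 12: 1.
Total: 1 + 7 + 1 + 3 + 3 + 1 = 16.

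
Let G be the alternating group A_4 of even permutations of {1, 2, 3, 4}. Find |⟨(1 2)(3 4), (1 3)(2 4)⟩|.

4

|⟨(1 2)(3 4)⟩| = 2 and |⟨(1 3)(2 4)⟩| = 2, so |H| is a multiple of lcm(2, 2) = 2 and divides |G| = 12.
Closing under the operation: H = {e, (1 2)(3 4), (1 3)(2 4), (1 4)(2 3)}, so |H| = 4.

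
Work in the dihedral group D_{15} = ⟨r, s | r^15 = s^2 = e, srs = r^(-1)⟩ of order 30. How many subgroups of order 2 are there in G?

15

|G| = 30 and 2 | 30, so subgroups of order 2 are possible by Lagrange.
The subgroups of order 2 are: {e, r^10s}; {e, r^11s}; {e, r^12s}; {e, r^13s}; … (15 in all).
So G has 15 subgroups of order 2.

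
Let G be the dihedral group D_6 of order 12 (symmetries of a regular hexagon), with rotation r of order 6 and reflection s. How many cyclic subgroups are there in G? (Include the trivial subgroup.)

10

A cyclic subgroup of order d is generated by each of its φ(d) elements of order d, so the cyclic subgroups of order d number (#elements of order d)/φ(d).
Cyclic subgroups by order — order 1: 1; order 2: 7; order 3: 1; order 6: 1.
Total: 10.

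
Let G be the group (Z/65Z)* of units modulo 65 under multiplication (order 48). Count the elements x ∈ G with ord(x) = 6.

6

The elements of order 6 are: 4, 9, 29, 36, 49, 56.
That's 6.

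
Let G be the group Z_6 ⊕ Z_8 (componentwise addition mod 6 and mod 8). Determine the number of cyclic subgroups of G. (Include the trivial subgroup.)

Group the elements of G by the cyclic subgroup they generate; each cyclic subgroup of order d accounts for φ(d) elements.
Cyclic subgroups by order — order 1: 1; order 2: 3; order 3: 1; order 4: 2; order 6: 3; order 8: 2; order 12: 2; order 24: 2.
Total: 16.

16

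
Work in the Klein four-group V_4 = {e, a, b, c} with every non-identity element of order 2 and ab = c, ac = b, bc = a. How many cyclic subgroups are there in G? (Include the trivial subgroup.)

4

A cyclic subgroup of order d is generated by each of its φ(d) elements of order d, so the cyclic subgroups of order d number (#elements of order d)/φ(d).
Cyclic subgroups by order — order 1: 1; order 2: 3.
Total: 4.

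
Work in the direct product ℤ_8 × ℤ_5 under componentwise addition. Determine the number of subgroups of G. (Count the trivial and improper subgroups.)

|G| = 40, so by Lagrange every subgroup order divides 40. Divisors: 1, 2, 4, 5, 8, 10, 20, 40.
Subgroups by order — order 1: 1; order 2: 1; order 4: 1; order 5: 1; order 8: 1; order 10: 1; order 20: 1; order 40: 1.
Total: 1 + 1 + 1 + 1 + 1 + 1 + 1 + 1 = 8.

8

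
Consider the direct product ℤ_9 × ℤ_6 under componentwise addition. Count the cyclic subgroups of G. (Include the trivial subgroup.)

16

A cyclic subgroup of order d is generated by each of its φ(d) elements of order d, so the cyclic subgroups of order d number (#elements of order d)/φ(d).
Cyclic subgroups by order — order 1: 1; order 2: 1; order 3: 4; order 6: 4; order 9: 3; order 18: 3.
Total: 16.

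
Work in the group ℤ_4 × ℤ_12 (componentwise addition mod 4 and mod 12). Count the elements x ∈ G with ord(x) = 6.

6

An element (a,b) has order lcm(ord(a), ord(b)); count pairs with lcm equal to 6.
Enumerating gives 6 such elements.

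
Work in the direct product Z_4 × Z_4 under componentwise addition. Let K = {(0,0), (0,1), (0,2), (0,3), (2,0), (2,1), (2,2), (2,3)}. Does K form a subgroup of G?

|K| = 8 divides |G| = 16, consistent with Lagrange.
K contains the identity, every element's inverse is in K, and K is closed under +: it is a subgroup.

Yes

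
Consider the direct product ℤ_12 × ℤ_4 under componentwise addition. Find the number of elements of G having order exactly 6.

An element (a,b) has order lcm(ord(a), ord(b)); count pairs with lcm equal to 6.
Enumerating gives 6 such elements.

6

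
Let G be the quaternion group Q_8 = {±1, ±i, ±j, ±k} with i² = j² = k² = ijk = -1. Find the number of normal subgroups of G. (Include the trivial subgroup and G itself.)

6

G has 6 subgroups. Checking conjugation-invariance by order — order 1: 1/1 normal; order 2: 1/1 normal; order 4: 3/3 normal; order 8: 1/1 normal.
Total normal subgroups: 6.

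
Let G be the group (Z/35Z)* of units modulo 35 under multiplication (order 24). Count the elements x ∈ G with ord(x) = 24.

0

No element of G has order 24 (even though 24 | 24).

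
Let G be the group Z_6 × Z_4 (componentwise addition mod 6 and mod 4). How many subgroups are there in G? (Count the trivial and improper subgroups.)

16

|G| = 24, so by Lagrange every subgroup order divides 24. Divisors: 1, 2, 3, 4, 6, 8, 12, 24.
Subgroups by order — order 1: 1; order 2: 3; order 3: 1; order 4: 3; order 6: 3; order 8: 1; order 12: 3; order 24: 1.
Total: 1 + 3 + 1 + 3 + 3 + 1 + 3 + 1 = 16.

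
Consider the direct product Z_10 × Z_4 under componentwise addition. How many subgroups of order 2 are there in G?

|G| = 40 and 2 | 40, so subgroups of order 2 are possible by Lagrange.
The subgroups of order 2 are: {(0,0), (0,2)}; {(0,0), (5,0)}; {(0,0), (5,2)}.
So G has 3 subgroups of order 2.

3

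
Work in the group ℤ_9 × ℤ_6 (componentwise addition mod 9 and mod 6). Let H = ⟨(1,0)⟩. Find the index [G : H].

6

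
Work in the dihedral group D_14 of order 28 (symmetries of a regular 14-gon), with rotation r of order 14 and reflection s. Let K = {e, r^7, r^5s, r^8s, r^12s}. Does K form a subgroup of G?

|K| = 5 does not divide |G| = 28, so by Lagrange K is not a subgroup.

No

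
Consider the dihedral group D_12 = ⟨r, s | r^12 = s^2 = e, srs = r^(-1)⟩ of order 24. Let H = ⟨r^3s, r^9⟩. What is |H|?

8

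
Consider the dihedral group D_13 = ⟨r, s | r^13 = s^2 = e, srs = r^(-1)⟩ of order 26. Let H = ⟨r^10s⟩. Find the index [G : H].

|⟨r^10s⟩| = 2 and |G| = 26.
By Lagrange, [G : H] = |G|/|H| = 26/2 = 13.

13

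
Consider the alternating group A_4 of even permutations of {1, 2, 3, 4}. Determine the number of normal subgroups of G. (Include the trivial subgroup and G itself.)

G has 10 subgroups. Checking conjugation-invariance by order — order 1: 1/1 normal; order 2: 0/3 normal; order 3: 0/4 normal; order 4: 1/1 normal; order 12: 1/1 normal.
Total normal subgroups: 3.

3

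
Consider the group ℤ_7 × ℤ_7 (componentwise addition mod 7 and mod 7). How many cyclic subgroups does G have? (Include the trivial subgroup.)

9

A cyclic subgroup of order d is generated by each of its φ(d) elements of order d, so the cyclic subgroups of order d number (#elements of order d)/φ(d).
Cyclic subgroups by order — order 1: 1; order 7: 8.
Total: 9.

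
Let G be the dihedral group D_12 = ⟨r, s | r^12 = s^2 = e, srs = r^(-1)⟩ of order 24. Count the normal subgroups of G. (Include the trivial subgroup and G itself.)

G has 34 subgroups. Checking conjugation-invariance by order — order 1: 1/1 normal; order 2: 1/13 normal; order 3: 1/1 normal; order 4: 1/7 normal; order 6: 1/5 normal; order 8: 0/3 normal; order 12: 3/3 normal; order 24: 1/1 normal.
Total normal subgroups: 9.

9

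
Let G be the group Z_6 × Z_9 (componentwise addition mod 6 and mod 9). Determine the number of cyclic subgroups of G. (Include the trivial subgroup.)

A cyclic subgroup of order d is generated by each of its φ(d) elements of order d, so the cyclic subgroups of order d number (#elements of order d)/φ(d).
Cyclic subgroups by order — order 1: 1; order 2: 1; order 3: 4; order 6: 4; order 9: 3; order 18: 3.
Total: 16.

16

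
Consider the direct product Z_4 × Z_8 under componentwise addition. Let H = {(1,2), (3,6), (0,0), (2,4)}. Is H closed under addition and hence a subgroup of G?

Yes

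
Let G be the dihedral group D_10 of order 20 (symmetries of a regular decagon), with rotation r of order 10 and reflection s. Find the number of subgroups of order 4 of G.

5

|G| = 20 and 4 | 20, so subgroups of order 4 are possible by Lagrange.
The subgroups of order 4 are: {e, r^5, r^2s, r^7s}; {e, r^5, r^3s, r^8s}; {e, r^5, r^4s, r^9s}; {e, r^5, s, r^5s}; … (5 in all).
So G has 5 subgroups of order 4.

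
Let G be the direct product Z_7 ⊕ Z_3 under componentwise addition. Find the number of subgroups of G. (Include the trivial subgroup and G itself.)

4

|G| = 21, so by Lagrange every subgroup order divides 21. Divisors: 1, 3, 7, 21.
Subgroups by order — order 1: 1; order 3: 1; order 7: 1; order 21: 1.
Total: 1 + 1 + 1 + 1 = 4.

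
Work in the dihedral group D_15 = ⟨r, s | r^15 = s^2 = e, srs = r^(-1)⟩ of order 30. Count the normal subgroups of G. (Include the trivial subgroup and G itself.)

G has 28 subgroups. Checking conjugation-invariance by order — order 1: 1/1 normal; order 2: 0/15 normal; order 3: 1/1 normal; order 5: 1/1 normal; order 6: 0/5 normal; order 10: 0/3 normal; order 15: 1/1 normal; order 30: 1/1 normal.
Total normal subgroups: 5.

5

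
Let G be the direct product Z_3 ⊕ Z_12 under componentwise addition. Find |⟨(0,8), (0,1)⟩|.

|⟨(0,8)⟩| = 3 and |⟨(0,1)⟩| = 12, so |H| is a multiple of lcm(3, 12) = 12 and divides |G| = 36.
Closing under the operation: H = {(0,0), (0,1), (0,2), (0,3), (0,4), (0,5), (0,6), (0,7), (0,8), (0,9), (0,10), (0,11)}, so |H| = 12.

12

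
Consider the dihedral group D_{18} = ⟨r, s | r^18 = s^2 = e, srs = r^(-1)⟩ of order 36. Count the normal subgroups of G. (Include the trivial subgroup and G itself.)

9

G has 45 subgroups. Checking conjugation-invariance by order — order 1: 1/1 normal; order 2: 1/19 normal; order 3: 1/1 normal; order 4: 0/9 normal; order 6: 1/7 normal; order 9: 1/1 normal; order 12: 0/3 normal; order 18: 3/3 normal; order 36: 1/1 normal.
Total normal subgroups: 9.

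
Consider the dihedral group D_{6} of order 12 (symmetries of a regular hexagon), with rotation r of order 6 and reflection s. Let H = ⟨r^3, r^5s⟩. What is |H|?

|⟨r^3⟩| = 2 and |⟨r^5s⟩| = 2, so |H| is a multiple of lcm(2, 2) = 2 and divides |G| = 12.
Closing under the operation: H = {e, r^3, r^2s, r^5s}, so |H| = 4.

4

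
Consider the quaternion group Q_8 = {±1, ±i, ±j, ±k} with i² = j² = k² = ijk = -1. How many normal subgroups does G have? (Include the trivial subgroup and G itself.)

6

G has 6 subgroups. Checking conjugation-invariance by order — order 1: 1/1 normal; order 2: 1/1 normal; order 4: 3/3 normal; order 8: 1/1 normal.
Total normal subgroups: 6.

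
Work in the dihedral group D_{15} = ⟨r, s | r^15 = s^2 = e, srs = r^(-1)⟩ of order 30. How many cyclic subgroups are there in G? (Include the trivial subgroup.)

19

Each element a generates a cyclic subgroup ⟨a⟩; distinct elements may generate the same one (a cyclic group of order d has φ(d) generators).
Cyclic subgroups by order — order 1: 1; order 2: 15; order 3: 1; order 5: 1; order 15: 1.
Total: 19.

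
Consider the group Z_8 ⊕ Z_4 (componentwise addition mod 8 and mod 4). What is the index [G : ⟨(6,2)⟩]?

8

|⟨(6,2)⟩| = 4 and |G| = 32.
By Lagrange, [G : H] = |G|/|H| = 32/4 = 8.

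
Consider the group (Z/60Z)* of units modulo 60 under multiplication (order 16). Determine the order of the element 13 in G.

4

Compute successive powers of 13 mod 60: 13, 49, 37, 1; 13^4 ≡ 1 (mod 60).
So |⟨13⟩| = 4.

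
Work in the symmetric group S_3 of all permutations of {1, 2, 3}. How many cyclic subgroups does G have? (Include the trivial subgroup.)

5

Group the elements of G by the cyclic subgroup they generate; each cyclic subgroup of order d accounts for φ(d) elements.
Cyclic subgroups by order — order 1: 1; order 2: 3; order 3: 1.
Total: 5.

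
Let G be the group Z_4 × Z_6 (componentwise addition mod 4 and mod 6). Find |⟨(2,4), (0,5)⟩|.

|⟨(2,4)⟩| = 6 and |⟨(0,5)⟩| = 6, so |H| is a multiple of lcm(6, 6) = 6 and divides |G| = 24.
Closing under the operation: H = {(0,0), (0,1), (0,2), (0,3), (0,4), (0,5), (2,0), (2,1), (2,2), (2,3), (2,4), (2,5)}, so |H| = 12.

12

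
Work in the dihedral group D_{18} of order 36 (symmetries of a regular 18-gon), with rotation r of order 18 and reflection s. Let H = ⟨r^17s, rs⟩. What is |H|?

18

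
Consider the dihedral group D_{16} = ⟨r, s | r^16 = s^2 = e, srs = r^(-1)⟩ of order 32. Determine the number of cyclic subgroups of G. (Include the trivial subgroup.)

A cyclic subgroup of order d is generated by each of its φ(d) elements of order d, so the cyclic subgroups of order d number (#elements of order d)/φ(d).
Cyclic subgroups by order — order 1: 1; order 2: 17; order 4: 1; order 8: 1; order 16: 1.
Total: 21.

21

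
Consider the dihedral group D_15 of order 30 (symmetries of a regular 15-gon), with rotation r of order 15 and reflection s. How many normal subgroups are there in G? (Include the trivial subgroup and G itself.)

5

G has 28 subgroups. Checking conjugation-invariance by order — order 1: 1/1 normal; order 2: 0/15 normal; order 3: 1/1 normal; order 5: 1/1 normal; order 6: 0/5 normal; order 10: 0/3 normal; order 15: 1/1 normal; order 30: 1/1 normal.
Total normal subgroups: 5.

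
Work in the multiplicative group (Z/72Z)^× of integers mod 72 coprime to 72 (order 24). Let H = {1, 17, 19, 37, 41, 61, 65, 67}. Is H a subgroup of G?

No

67 ∈ H but its inverse 43 ∉ H, so H is not a subgroup.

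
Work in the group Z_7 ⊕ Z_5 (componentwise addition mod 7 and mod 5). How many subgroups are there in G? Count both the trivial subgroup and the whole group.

|G| = 35, so by Lagrange every subgroup order divides 35. Divisors: 1, 5, 7, 35.
Subgroups by order — order 1: 1; order 5: 1; order 7: 1; order 35: 1.
Total: 1 + 1 + 1 + 1 = 4.

4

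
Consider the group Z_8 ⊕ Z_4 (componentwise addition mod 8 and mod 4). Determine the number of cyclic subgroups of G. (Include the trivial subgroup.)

A cyclic subgroup of order d is generated by each of its φ(d) elements of order d, so the cyclic subgroups of order d number (#elements of order d)/φ(d).
Cyclic subgroups by order — order 1: 1; order 2: 3; order 4: 6; order 8: 4.
Total: 14.

14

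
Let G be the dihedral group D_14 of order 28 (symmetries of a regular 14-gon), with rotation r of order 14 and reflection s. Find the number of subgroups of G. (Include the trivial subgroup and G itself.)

|G| = 28, so by Lagrange every subgroup order divides 28. Divisors: 1, 2, 4, 7, 14, 28.
Subgroups by order — order 1: 1; order 2: 15; order 4: 7; order 7: 1; order 14: 3; order 28: 1.
Total: 1 + 15 + 7 + 1 + 3 + 1 = 28.

28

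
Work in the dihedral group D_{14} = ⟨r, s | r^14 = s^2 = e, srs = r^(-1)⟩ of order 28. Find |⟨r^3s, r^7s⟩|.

|⟨r^3s⟩| = 2 and |⟨r^7s⟩| = 2, so |H| is a multiple of lcm(2, 2) = 2 and divides |G| = 28.
Closing under the operation: H = {e, r^2, r^4, r^6, r^8, r^10, r^12, rs, r^3s, r^5s, r^7s, r^9s, r^11s, r^13s}, so |H| = 14.

14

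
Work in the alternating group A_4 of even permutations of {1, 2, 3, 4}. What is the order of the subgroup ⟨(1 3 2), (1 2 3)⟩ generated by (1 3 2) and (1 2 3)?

|⟨(1 3 2)⟩| = 3 and |⟨(1 2 3)⟩| = 3, so |H| is a multiple of lcm(3, 3) = 3 and divides |G| = 12.
Closing under the operation: H = {e, (1 2 3), (1 3 2)}, so |H| = 3.

3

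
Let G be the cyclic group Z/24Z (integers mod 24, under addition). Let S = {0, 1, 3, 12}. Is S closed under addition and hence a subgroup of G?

No

1 ∈ S but its inverse 23 ∉ S, so S is not a subgroup.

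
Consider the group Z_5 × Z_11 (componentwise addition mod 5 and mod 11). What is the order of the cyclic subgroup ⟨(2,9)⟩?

The order of (2,9) in Z_5 × Z_11 is lcm(ord(2) in Z_5, ord(9) in Z_11).
ord(2) = 5 and ord(9) = 11, so |⟨(2,9)⟩| = lcm(5, 11) = 55.

55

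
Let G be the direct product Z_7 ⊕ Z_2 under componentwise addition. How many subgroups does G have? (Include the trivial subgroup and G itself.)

4

|G| = 14, so by Lagrange every subgroup order divides 14. Divisors: 1, 2, 7, 14.
Subgroups by order — order 1: 1; order 2: 1; order 7: 1; order 14: 1.
Total: 1 + 1 + 1 + 1 = 4.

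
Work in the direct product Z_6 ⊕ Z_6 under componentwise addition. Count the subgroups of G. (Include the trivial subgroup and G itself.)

30

|G| = 36, so by Lagrange every subgroup order divides 36. Divisors: 1, 2, 3, 4, 6, 9, 12, 18, 36.
Subgroups by order — order 1: 1; order 2: 3; order 3: 4; order 4: 1; order 6: 12; order 9: 1; order 12: 4; order 18: 3; order 36: 1.
Total: 1 + 3 + 4 + 1 + 12 + 1 + 4 + 3 + 1 = 30.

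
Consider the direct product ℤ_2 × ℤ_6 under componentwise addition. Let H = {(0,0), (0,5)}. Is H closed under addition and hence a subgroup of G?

(0,5) ∈ H but its inverse (0,1) ∉ H, so H is not a subgroup.

No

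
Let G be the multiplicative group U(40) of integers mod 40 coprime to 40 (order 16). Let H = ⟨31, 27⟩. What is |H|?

8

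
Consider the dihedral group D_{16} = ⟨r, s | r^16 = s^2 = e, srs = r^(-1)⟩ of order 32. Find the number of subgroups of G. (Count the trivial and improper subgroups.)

36

|G| = 32, so by Lagrange every subgroup order divides 32. Divisors: 1, 2, 4, 8, 16, 32.
Subgroups by order — order 1: 1; order 2: 17; order 4: 9; order 8: 5; order 16: 3; order 32: 1.
Total: 1 + 17 + 9 + 5 + 3 + 1 = 36.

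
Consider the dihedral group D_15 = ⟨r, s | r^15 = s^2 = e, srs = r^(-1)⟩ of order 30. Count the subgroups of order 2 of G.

15

|G| = 30 and 2 | 30, so subgroups of order 2 are possible by Lagrange.
The subgroups of order 2 are: {e, r^10s}; {e, r^11s}; {e, r^12s}; {e, r^13s}; … (15 in all).
So G has 15 subgroups of order 2.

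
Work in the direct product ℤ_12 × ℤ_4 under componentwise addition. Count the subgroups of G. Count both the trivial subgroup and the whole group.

30

|G| = 48, so by Lagrange every subgroup order divides 48. Divisors: 1, 2, 3, 4, 6, 8, 12, 16, 24, 48.
Subgroups by order — order 1: 1; order 2: 3; order 3: 1; order 4: 7; order 6: 3; order 8: 3; order 12: 7; order 16: 1; order 24: 3; order 48: 1.
Total: 1 + 3 + 1 + 7 + 3 + 3 + 7 + 1 + 3 + 1 = 30.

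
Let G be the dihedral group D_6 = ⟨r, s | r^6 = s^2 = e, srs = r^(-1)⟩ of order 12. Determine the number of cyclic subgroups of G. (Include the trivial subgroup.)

A cyclic subgroup of order d is generated by each of its φ(d) elements of order d, so the cyclic subgroups of order d number (#elements of order d)/φ(d).
Cyclic subgroups by order — order 1: 1; order 2: 7; order 3: 1; order 6: 1.
Total: 10.

10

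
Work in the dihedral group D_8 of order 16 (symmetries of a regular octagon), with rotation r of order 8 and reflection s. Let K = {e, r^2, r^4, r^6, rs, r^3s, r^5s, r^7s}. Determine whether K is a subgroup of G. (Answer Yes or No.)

Yes

|K| = 8 divides |G| = 16, consistent with Lagrange.
K contains the identity, every element's inverse is in K, and K is closed under ·: it is a subgroup.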